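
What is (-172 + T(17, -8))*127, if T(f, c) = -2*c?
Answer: -19812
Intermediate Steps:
(-172 + T(17, -8))*127 = (-172 - 2*(-8))*127 = (-172 + 16)*127 = -156*127 = -19812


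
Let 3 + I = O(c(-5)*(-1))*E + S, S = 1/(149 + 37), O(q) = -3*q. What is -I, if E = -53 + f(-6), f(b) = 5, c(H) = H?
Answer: -133363/186 ≈ -717.01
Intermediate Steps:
E = -48 (E = -53 + 5 = -48)
S = 1/186 ≈ 0.0053763
I = 133363/186 (I = -3 + (-(-15)*(-1)*(-48) + 1/186) = -3 + (-3*5*(-48) + 1/186) = -3 + (-15*(-48) + 1/186) = -3 + (720 + 1/186) = -3 + 133921/186 = 133363/186 ≈ 717.01)
-I = -1*133363/186 = -133363/186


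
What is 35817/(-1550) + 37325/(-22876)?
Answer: -438601721/17728900 ≈ -24.739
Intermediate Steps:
35817/(-1550) + 37325/(-22876) = 35817*(-1/1550) + 37325*(-1/22876) = -35817/1550 - 37325/22876 = -438601721/17728900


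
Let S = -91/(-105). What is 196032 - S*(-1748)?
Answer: 2963204/15 ≈ 1.9755e+5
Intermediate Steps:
S = 13/15 (S = -91*(-1/105) = 13/15 ≈ 0.86667)
196032 - S*(-1748) = 196032 - 13*(-1748)/15 = 196032 - 1*(-22724/15) = 196032 + 22724/15 = 2963204/15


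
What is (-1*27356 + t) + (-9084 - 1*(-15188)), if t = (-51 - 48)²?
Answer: -11451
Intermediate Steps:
t = 9801 (t = (-99)² = 9801)
(-1*27356 + t) + (-9084 - 1*(-15188)) = (-1*27356 + 9801) + (-9084 - 1*(-15188)) = (-27356 + 9801) + (-9084 + 15188) = -17555 + 6104 = -11451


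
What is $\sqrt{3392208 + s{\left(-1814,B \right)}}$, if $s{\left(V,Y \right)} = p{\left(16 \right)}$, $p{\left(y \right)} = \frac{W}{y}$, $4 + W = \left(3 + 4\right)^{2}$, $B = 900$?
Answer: $\frac{3 \sqrt{6030597}}{4} \approx 1841.8$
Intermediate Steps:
$W = 45$ ($W = -4 + \left(3 + 4\right)^{2} = -4 + 7^{2} = -4 + 49 = 45$)
$p{\left(y \right)} = \frac{45}{y}$
$s{\left(V,Y \right)} = \frac{45}{16}$
$\sqrt{3392208 + s{\left(-1814,B \right)}} = \sqrt{3392208 + \frac{45}{16}} = \sqrt{\frac{54275373}{16}} = \frac{3 \sqrt{6030597}}{4}$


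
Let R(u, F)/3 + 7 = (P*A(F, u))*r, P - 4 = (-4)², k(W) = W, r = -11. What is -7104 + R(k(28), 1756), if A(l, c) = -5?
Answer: -3825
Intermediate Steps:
P = 20 (P = 4 + (-4)² = 4 + 16 = 20)
R(u, F) = 3279 (R(u, F) = -21 + 3*((20*(-5))*(-11)) = -21 + 3*(-100*(-11)) = -21 + 3*1100 = -21 + 3300 = 3279)
-7104 + R(k(28), 1756) = -7104 + 3279 = -3825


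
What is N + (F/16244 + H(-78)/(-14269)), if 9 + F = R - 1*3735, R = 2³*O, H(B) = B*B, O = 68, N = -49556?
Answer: -2871628366728/57946409 ≈ -49557.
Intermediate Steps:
H(B) = B²
R = 544 (R = 2³*68 = 8*68 = 544)
F = -3200 (F = -9 + (544 - 1*3735) = -9 + (544 - 3735) = -9 - 3191 = -3200)
N + (F/16244 + H(-78)/(-14269)) = -49556 + (-3200/16244 + (-78)²/(-14269)) = -49556 + (-3200*1/16244 + 6084*(-1/14269)) = -49556 + (-800/4061 - 6084/14269) = -49556 - 36122324/57946409 = -2871628366728/57946409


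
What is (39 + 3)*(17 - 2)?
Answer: 630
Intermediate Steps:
(39 + 3)*(17 - 2) = 42*15 = 630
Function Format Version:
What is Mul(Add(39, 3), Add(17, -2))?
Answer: 630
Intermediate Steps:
Mul(Add(39, 3), Add(17, -2)) = Mul(42, 15) = 630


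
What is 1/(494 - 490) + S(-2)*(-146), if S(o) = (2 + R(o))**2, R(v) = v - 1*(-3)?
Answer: -5255/4 ≈ -1313.8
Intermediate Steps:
R(v) = 3 + v (R(v) = v + 3 = 3 + v)
S(o) = (5 + o)**2 (S(o) = (2 + (3 + o))**2 = (5 + o)**2)
1/(494 - 490) + S(-2)*(-146) = 1/(494 - 490) + (5 - 2)**2*(-146) = 1/4 + 3**2*(-146) = 1/4 + 9*(-146) = 1/4 - 1314 = -5255/4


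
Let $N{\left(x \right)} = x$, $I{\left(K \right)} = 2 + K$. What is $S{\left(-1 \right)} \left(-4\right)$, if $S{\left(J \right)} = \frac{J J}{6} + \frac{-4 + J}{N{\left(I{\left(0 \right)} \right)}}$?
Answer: $\frac{28}{3} \approx 9.3333$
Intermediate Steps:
$S{\left(J \right)} = -2 + \frac{J}{2} + \frac{J^{2}}{6}$ ($S{\left(J \right)} = \frac{J J}{6} + \frac{-4 + J}{2 + 0} = J^{2} \cdot \frac{1}{6} + \frac{-4 + J}{2} = \frac{J^{2}}{6} + \left(-4 + J\right) \frac{1}{2} = \frac{J^{2}}{6} + \left(-2 + \frac{J}{2}\right) = -2 + \frac{J}{2} + \frac{J^{2}}{6}$)
$S{\left(-1 \right)} \left(-4\right) = \left(-2 + \frac{1}{2} \left(-1\right) + \frac{\left(-1\right)^{2}}{6}\right) \left(-4\right) = \left(-2 - \frac{1}{2} + \frac{1}{6} \cdot 1\right) \left(-4\right) = \left(-2 - \frac{1}{2} + \frac{1}{6}\right) \left(-4\right) = \left(- \frac{7}{3}\right) \left(-4\right) = \frac{28}{3}$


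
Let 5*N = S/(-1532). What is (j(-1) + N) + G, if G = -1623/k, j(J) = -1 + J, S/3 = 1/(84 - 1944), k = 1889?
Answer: -25650427311/8971238800 ≈ -2.8592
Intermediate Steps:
S = -1/620 (S = 3/(84 - 1944) = 3/(-1860) = 3*(-1/1860) = -1/620 ≈ -0.0016129)
G = -1623/1889 ≈ -0.85918
N = 1/4749200 (N = (-1/620/(-1532))/5 = (-1/620*(-1/1532))/5 = (⅕)*(1/949840) = 1/4749200 ≈ 2.1056e-7)
(j(-1) + N) + G = ((-1 - 1) + 1/4749200) - 1623/1889 = (-2 + 1/4749200) - 1623/1889 = -9498399/4749200 - 1623/1889 = -25650427311/8971238800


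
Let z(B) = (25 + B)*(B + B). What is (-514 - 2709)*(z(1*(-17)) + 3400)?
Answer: -10081544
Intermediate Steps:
z(B) = 2*B*(25 + B) (z(B) = (25 + B)*(2*B) = 2*B*(25 + B))
(-514 - 2709)*(z(1*(-17)) + 3400) = (-514 - 2709)*(2*(1*(-17))*(25 + 1*(-17)) + 3400) = -3223*(2*(-17)*(25 - 17) + 3400) = -3223*(2*(-17)*8 + 3400) = -3223*(-272 + 3400) = -3223*3128 = -10081544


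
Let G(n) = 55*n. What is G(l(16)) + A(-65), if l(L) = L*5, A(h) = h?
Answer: 4335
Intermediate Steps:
l(L) = 5*L
G(l(16)) + A(-65) = 55*(5*16) - 65 = 55*80 - 65 = 4400 - 65 = 4335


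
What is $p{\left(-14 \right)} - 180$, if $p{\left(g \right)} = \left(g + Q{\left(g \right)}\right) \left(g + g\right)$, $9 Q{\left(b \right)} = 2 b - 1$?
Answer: $\frac{2720}{9} \approx 302.22$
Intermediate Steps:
$Q{\left(b \right)} = - \frac{1}{9} + \frac{2 b}{9}$ ($Q{\left(b \right)} = \frac{2 b - 1}{9} = \frac{-1 + 2 b}{9} = - \frac{1}{9} + \frac{2 b}{9}$)
$p{\left(g \right)} = 2 g \left(- \frac{1}{9} + \frac{11 g}{9}\right)$ ($p{\left(g \right)} = \left(g + \left(- \frac{1}{9} + \frac{2 g}{9}\right)\right) \left(g + g\right) = \left(- \frac{1}{9} + \frac{11 g}{9}\right) 2 g = 2 g \left(- \frac{1}{9} + \frac{11 g}{9}\right)$)
$p{\left(-14 \right)} - 180 = \frac{2}{9} \left(-14\right) \left(-1 + 11 \left(-14\right)\right) - 180 = \frac{2}{9} \left(-14\right) \left(-1 - 154\right) - 180 = \frac{2}{9} \left(-14\right) \left(-155\right) - 180 = \frac{4340}{9} - 180 = \frac{2720}{9}$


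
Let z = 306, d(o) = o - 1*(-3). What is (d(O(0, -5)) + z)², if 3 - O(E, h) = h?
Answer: 100489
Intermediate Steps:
O(E, h) = 3 - h
d(o) = 3 + o (d(o) = o + 3 = 3 + o)
(d(O(0, -5)) + z)² = ((3 + (3 - 1*(-5))) + 306)² = ((3 + (3 + 5)) + 306)² = ((3 + 8) + 306)² = (11 + 306)² = 317² = 100489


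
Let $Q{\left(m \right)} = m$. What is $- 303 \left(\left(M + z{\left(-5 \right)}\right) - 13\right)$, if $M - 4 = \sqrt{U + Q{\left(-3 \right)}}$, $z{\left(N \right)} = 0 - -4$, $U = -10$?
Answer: $1515 - 303 i \sqrt{13} \approx 1515.0 - 1092.5 i$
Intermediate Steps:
$z{\left(N \right)} = 4$ ($z{\left(N \right)} = 0 + 4 = 4$)
$M = 4 + i \sqrt{13}$ ($M = 4 + \sqrt{-10 - 3} = 4 + \sqrt{-13} = 4 + i \sqrt{13} \approx 4.0 + 3.6056 i$)
$- 303 \left(\left(M + z{\left(-5 \right)}\right) - 13\right) = - 303 \left(\left(\left(4 + i \sqrt{13}\right) + 4\right) - 13\right) = - 303 \left(\left(8 + i \sqrt{13}\right) - 13\right) = - 303 \left(-5 + i \sqrt{13}\right) = 1515 - 303 i \sqrt{13}$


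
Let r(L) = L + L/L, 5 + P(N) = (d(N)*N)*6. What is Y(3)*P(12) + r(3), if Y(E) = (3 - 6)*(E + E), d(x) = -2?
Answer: 2686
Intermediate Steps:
Y(E) = -6*E
P(N) = -5 - 12*N (P(N) = -5 - 2*N*6 = -5 - 12*N)
r(L) = 1 + L (r(L) = L + 1 = 1 + L)
Y(3)*P(12) + r(3) = (-6*3)*(-5 - 12*12) + (1 + 3) = -18*(-5 - 144) + 4 = -18*(-149) + 4 = 2682 + 4 = 2686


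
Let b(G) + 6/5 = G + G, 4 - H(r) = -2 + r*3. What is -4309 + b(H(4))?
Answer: -21611/5 ≈ -4322.2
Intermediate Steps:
H(r) = 6 - 3*r (H(r) = 4 - (-2 + r*3) = 4 - (-2 + 3*r) = 4 + (2 - 3*r) = 6 - 3*r)
b(G) = -6/5 + 2*G (b(G) = -6/5 + (G + G) = -6/5 + 2*G)
-4309 + b(H(4)) = -4309 + (-6/5 + 2*(6 - 3*4)) = -4309 + (-6/5 + 2*(6 - 12)) = -4309 + (-6/5 + 2*(-6)) = -4309 + (-6/5 - 12) = -4309 - 66/5 = -21611/5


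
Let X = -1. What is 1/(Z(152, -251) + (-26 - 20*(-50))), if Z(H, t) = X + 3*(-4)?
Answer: 1/961 ≈ 0.0010406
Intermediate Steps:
Z(H, t) = -13 (Z(H, t) = -1 + 3*(-4) = -1 - 12 = -13)
1/(Z(152, -251) + (-26 - 20*(-50))) = 1/(-13 + (-26 - 20*(-50))) = 1/(-13 + (-26 + 1000)) = 1/(-13 + 974) = 1/961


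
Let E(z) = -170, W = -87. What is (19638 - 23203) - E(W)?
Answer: -3395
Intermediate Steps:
(19638 - 23203) - E(W) = (19638 - 23203) - 1*(-170) = -3565 + 170 = -3395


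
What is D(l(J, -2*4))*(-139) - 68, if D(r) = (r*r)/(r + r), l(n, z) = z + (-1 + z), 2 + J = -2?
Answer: 2227/2 ≈ 1113.5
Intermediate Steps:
J = -4 (J = -2 - 2 = -4)
l(n, z) = -1 + 2*z
D(r) = r/2 (D(r) = r²/((2*r)) = r²*(1/(2*r)) = r/2)
D(l(J, -2*4))*(-139) - 68 = ((-1 + 2*(-2*4))/2)*(-139) - 68 = ((-1 + 2*(-8))/2)*(-139) - 68 = ((-1 - 16)/2)*(-139) - 68 = ((½)*(-17))*(-139) - 68 = -17/2*(-139) - 68 = 2363/2 - 68 = 2227/2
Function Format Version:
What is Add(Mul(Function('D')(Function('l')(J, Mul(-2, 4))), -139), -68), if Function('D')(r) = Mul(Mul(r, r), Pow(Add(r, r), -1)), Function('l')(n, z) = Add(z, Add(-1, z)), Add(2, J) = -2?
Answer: Rational(2227, 2) ≈ 1113.5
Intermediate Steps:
J = -4 (J = Add(-2, -2) = -4)
Function('l')(n, z) = Add(-1, Mul(2, z))
Function('D')(r) = Mul(Rational(1, 2), r) (Function('D')(r) = Mul(Pow(r, 2), Pow(Mul(2, r), -1)) = Mul(Pow(r, 2), Mul(Rational(1, 2), Pow(r, -1))) = Mul(Rational(1, 2), r))
Add(Mul(Function('D')(Function('l')(J, Mul(-2, 4))), -139), -68) = Add(Mul(Mul(Rational(1, 2), Add(-1, Mul(2, Mul(-2, 4)))), -139), -68) = Add(Mul(Mul(Rational(1, 2), Add(-1, Mul(2, -8))), -139), -68) = Add(Mul(Mul(Rational(1, 2), Add(-1, -16)), -139), -68) = Add(Mul(Mul(Rational(1, 2), -17), -139), -68) = Add(Mul(Rational(-17, 2), -139), -68) = Add(Rational(2363, 2), -68) = Rational(2227, 2)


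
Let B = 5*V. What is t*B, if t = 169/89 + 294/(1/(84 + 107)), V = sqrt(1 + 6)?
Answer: 24989375*sqrt(7)/89 ≈ 7.4287e+5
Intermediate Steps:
V = sqrt(7) ≈ 2.6458
B = 5*sqrt(7) ≈ 13.229
t = 4997875/89 (t = 169*(1/89) + 294/(1/191) = 169/89 + 294/(1/191) = 169/89 + 294*191 = 169/89 + 56154 = 4997875/89 ≈ 56156.)
t*B = 4997875*(5*sqrt(7))/89 = 24989375*sqrt(7)/89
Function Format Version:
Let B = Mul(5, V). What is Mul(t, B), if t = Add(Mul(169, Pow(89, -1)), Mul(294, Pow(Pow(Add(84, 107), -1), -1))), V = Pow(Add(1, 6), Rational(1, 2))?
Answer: Mul(Rational(24989375, 89), Pow(7, Rational(1, 2))) ≈ 7.4287e+5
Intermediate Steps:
V = Pow(7, Rational(1, 2)) ≈ 2.6458
B = Mul(5, Pow(7, Rational(1, 2))) ≈ 13.229
t = Rational(4997875, 89) (t = Add(Mul(169, Rational(1, 89)), Mul(294, Pow(Pow(191, -1), -1))) = Add(Rational(169, 89), Mul(294, Pow(Rational(1, 191), -1))) = Add(Rational(169, 89), Mul(294, 191)) = Add(Rational(169, 89), 56154) = Rational(4997875, 89) ≈ 56156.)
Mul(t, B) = Mul(Rational(4997875, 89), Mul(5, Pow(7, Rational(1, 2)))) = Mul(Rational(24989375, 89), Pow(7, Rational(1, 2)))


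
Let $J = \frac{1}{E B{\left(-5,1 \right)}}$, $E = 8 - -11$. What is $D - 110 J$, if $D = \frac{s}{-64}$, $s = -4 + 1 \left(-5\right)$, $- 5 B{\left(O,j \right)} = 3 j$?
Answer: $\frac{35713}{3648} \approx 9.7897$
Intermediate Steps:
$B{\left(O,j \right)} = - \frac{3 j}{5}$
$s = -9$ ($s = -4 - 5 = -9$)
$D = \frac{9}{64}$ ($D = - \frac{9}{-64} = \left(-9\right) \left(- \frac{1}{64}\right) = \frac{9}{64} \approx 0.14063$)
$E = 19$ ($E = 8 + 11 = 19$)
$J = - \frac{5}{57}$ ($J = \frac{1}{19 \left(\left(- \frac{3}{5}\right) 1\right)} = \frac{1}{19 \left(- \frac{3}{5}\right)} = \frac{1}{- \frac{57}{5}} = - \frac{5}{57} \approx -0.087719$)
$D - 110 J = \frac{9}{64} - - \frac{550}{57} = \frac{9}{64} + \frac{550}{57} = \frac{35713}{3648}$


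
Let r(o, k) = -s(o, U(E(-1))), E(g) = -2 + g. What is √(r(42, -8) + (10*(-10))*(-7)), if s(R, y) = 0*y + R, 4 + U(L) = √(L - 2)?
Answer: √658 ≈ 25.652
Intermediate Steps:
U(L) = -4 + √(-2 + L) (U(L) = -4 + √(L - 2) = -4 + √(-2 + L))
s(R, y) = R (s(R, y) = 0 + R = R)
r(o, k) = -o
√(r(42, -8) + (10*(-10))*(-7)) = √(-1*42 + (10*(-10))*(-7)) = √(-42 - 100*(-7)) = √(-42 + 700) = √658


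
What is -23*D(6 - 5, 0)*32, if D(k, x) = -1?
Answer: 736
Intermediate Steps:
-23*D(6 - 5, 0)*32 = -23*(-1)*32 = 23*32 = 736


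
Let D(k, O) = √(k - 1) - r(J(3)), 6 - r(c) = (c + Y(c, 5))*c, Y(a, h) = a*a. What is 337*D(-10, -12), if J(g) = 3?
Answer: 10110 + 337*I*√11 ≈ 10110.0 + 1117.7*I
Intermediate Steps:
Y(a, h) = a²
r(c) = 6 - c*(c + c²) (r(c) = 6 - (c + c²)*c = 6 - c*(c + c²))
D(k, O) = 30 + √(-1 + k) (D(k, O) = √(k - 1) - (6 - 1*3² - 1*3³) = √(-1 + k) - (6 - 1*9 - 1*27) = √(-1 + k) - (6 - 9 - 27) = √(-1 + k) - 1*(-30) = √(-1 + k) + 30 = 30 + √(-1 + k))
337*D(-10, -12) = 337*(30 + √(-1 - 10)) = 337*(30 + √(-11)) = 337*(30 + I*√11) = 10110 + 337*I*√11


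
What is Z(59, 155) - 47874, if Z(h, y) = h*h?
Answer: -44393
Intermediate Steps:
Z(h, y) = h**2
Z(59, 155) - 47874 = 59**2 - 47874 = 3481 - 47874 = -44393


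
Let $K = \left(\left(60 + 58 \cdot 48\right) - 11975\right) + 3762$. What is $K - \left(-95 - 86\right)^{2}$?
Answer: $-38130$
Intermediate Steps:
$K = -5369$ ($K = \left(\left(60 + 2784\right) - 11975\right) + 3762 = \left(2844 - 11975\right) + 3762 = -9131 + 3762 = -5369$)
$K - \left(-95 - 86\right)^{2} = -5369 - \left(-95 - 86\right)^{2} = -5369 - \left(-181\right)^{2} = -5369 - 32761 = -38130$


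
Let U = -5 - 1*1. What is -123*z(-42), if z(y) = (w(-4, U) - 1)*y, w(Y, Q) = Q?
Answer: -36162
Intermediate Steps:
U = -6 (U = -5 - 1 = -6)
z(y) = -7*y (z(y) = (-6 - 1)*y = -7*y)
-123*z(-42) = -(-861)*(-42) = -123*294 = -36162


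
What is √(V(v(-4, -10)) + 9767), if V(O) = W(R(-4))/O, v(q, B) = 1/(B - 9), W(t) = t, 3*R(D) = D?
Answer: √88131/3 ≈ 98.956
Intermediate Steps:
R(D) = D/3
v(q, B) = 1/(-9 + B)
V(O) = -4/(3*O) (V(O) = ((⅓)*(-4))/O = -4/(3*O))
√(V(v(-4, -10)) + 9767) = √(-4/(3*(1/(-9 - 10))) + 9767) = √(-4/(3*(1/(-19))) + 9767) = √(-4/(3*(-1/19)) + 9767) = √(-4/3*(-19) + 9767) = √(76/3 + 9767) = √(29377/3) = √88131/3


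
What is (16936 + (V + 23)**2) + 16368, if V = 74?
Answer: 42713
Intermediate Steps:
(16936 + (V + 23)**2) + 16368 = (16936 + (74 + 23)**2) + 16368 = (16936 + 97**2) + 16368 = (16936 + 9409) + 16368 = 26345 + 16368 = 42713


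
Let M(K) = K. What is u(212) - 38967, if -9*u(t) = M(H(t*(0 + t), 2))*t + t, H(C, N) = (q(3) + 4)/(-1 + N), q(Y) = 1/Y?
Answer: -1055501/27 ≈ -39093.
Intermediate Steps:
q(Y) = 1/Y
H(C, N) = 13/(3*(-1 + N)) (H(C, N) = (1/3 + 4)/(-1 + N) = 13/(3*(-1 + N)))
u(t) = -16*t/27 (u(t) = -((13/(3*(-1 + 2)))*t + t)/9 = -(((13/3)/1)*t + t)/9 = -(((13/3)*1)*t + t)/9 = -(13*t/3 + t)/9 = -16*t/27)
u(212) - 38967 = -16/27*212 - 38967 = -3392/27 - 38967 = -1055501/27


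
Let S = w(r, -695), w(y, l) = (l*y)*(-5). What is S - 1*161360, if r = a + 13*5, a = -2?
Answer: 57565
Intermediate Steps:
r = 63 (r = -2 + 13*5 = -2 + 65 = 63)
w(y, l) = -5*l*y
S = 218925 (S = -5*(-695)*63 = 218925)
S - 1*161360 = 218925 - 1*161360 = 218925 - 161360 = 57565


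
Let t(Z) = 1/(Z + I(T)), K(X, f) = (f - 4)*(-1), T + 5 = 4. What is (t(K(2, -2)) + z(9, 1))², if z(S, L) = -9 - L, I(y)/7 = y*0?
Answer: 3481/36 ≈ 96.694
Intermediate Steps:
T = -1 (T = -5 + 4 = -1)
I(y) = 0 (I(y) = 7*(y*0) = 7*0 = 0)
K(X, f) = 4 - f (K(X, f) = (-4 + f)*(-1) = 4 - f)
t(Z) = 1/Z (t(Z) = 1/(Z + 0) = 1/Z)
(t(K(2, -2)) + z(9, 1))² = (1/(4 - 1*(-2)) + (-9 - 1*1))² = (1/(4 + 2) + (-9 - 1))² = (1/6 - 10)² = (⅙ - 10)² = (-59/6)² = 3481/36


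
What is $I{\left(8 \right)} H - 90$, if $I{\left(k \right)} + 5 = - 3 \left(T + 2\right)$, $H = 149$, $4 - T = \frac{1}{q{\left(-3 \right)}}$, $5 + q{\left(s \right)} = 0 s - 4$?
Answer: $- \frac{10700}{3} \approx -3566.7$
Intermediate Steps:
$q{\left(s \right)} = -9$ ($q{\left(s \right)} = -5 - \left(4 + 0 s\right) = -5 + \left(0 - 4\right) = -5 - 4 = -9$)
$T = \frac{37}{9}$ ($T = 4 - \frac{1}{-9} = 4 - - \frac{1}{9} = 4 + \frac{1}{9} = \frac{37}{9} \approx 4.1111$)
$I{\left(k \right)} = - \frac{70}{3}$ ($I{\left(k \right)} = -5 - 3 \left(\frac{37}{9} + 2\right) = -5 - \frac{55}{3} = - \frac{70}{3}$)
$I{\left(8 \right)} H - 90 = \left(- \frac{70}{3}\right) 149 - 90 = - \frac{10430}{3} - 90 = - \frac{10700}{3}$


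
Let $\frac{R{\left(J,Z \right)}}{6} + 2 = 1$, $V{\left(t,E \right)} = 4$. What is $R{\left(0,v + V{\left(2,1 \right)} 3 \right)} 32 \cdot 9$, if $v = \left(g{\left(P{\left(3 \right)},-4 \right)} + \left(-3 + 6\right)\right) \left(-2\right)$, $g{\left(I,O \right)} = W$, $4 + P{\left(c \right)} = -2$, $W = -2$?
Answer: $-1728$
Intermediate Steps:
$P{\left(c \right)} = -6$ ($P{\left(c \right)} = -4 - 2 = -6$)
$g{\left(I,O \right)} = -2$
$v = -2$ ($v = \left(-2 + \left(-3 + 6\right)\right) \left(-2\right) = \left(-2 + 3\right) \left(-2\right) = 1 \left(-2\right) = -2$)
$R{\left(J,Z \right)} = -6$ ($R{\left(J,Z \right)} = -12 + 6 \cdot 1 = -12 + 6 = -6$)
$R{\left(0,v + V{\left(2,1 \right)} 3 \right)} 32 \cdot 9 = \left(-6\right) 32 \cdot 9 = \left(-192\right) 9 = -1728$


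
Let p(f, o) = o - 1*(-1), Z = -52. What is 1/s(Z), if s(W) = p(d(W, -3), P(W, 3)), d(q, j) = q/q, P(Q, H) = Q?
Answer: -1/51 ≈ -0.019608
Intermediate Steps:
d(q, j) = 1
p(f, o) = 1 + o (p(f, o) = o + 1 = 1 + o)
s(W) = 1 + W
1/s(Z) = 1/(1 - 52) = 1/(-51) = -1/51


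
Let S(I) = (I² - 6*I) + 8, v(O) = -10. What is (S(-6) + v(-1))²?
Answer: 4900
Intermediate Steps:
S(I) = 8 + I² - 6*I
(S(-6) + v(-1))² = ((8 + (-6)² - 6*(-6)) - 10)² = ((8 + 36 + 36) - 10)² = (80 - 10)² = 70² = 4900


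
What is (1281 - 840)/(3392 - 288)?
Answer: 441/3104 ≈ 0.14207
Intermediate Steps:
(1281 - 840)/(3392 - 288) = 441/3104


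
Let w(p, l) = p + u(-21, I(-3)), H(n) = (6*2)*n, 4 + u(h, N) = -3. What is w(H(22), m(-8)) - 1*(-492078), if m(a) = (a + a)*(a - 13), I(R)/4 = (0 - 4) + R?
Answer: 492335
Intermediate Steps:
I(R) = -16 + 4*R (I(R) = 4*((0 - 4) + R) = 4*(-4 + R) = -16 + 4*R)
u(h, N) = -7 (u(h, N) = -4 - 3 = -7)
m(a) = 2*a*(-13 + a) (m(a) = (2*a)*(-13 + a) = 2*a*(-13 + a))
H(n) = 12*n
w(p, l) = -7 + p (w(p, l) = p - 7 = -7 + p)
w(H(22), m(-8)) - 1*(-492078) = (-7 + 12*22) - 1*(-492078) = (-7 + 264) + 492078 = 257 + 492078 = 492335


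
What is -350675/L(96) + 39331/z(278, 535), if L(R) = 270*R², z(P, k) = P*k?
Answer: 4571222117/37008783360 ≈ 0.12352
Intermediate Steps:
-350675/L(96) + 39331/z(278, 535) = -350675/(270*96²) + 39331/((278*535)) = -350675/(270*9216) + 39331/148730 = -350675/2488320 + 39331*(1/148730) = -350675*1/2488320 + 39331/148730 = -70135/497664 + 39331/148730 = 4571222117/37008783360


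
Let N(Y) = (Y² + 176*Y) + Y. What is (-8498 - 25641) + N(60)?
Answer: -19919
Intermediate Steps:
N(Y) = Y² + 177*Y
(-8498 - 25641) + N(60) = (-8498 - 25641) + 60*(177 + 60) = -34139 + 60*237 = -34139 + 14220 = -19919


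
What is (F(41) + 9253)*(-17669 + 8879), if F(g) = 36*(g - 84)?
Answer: -67726950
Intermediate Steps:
F(g) = -3024 + 36*g (F(g) = 36*(-84 + g) = -3024 + 36*g)
(F(41) + 9253)*(-17669 + 8879) = ((-3024 + 36*41) + 9253)*(-17669 + 8879) = ((-3024 + 1476) + 9253)*(-8790) = (-1548 + 9253)*(-8790) = 7705*(-8790) = -67726950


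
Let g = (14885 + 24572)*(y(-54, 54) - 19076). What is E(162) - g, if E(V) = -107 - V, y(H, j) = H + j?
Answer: 752681463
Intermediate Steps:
g = -752681732 (g = (14885 + 24572)*((-54 + 54) - 19076) = 39457*(0 - 19076) = 39457*(-19076) = -752681732)
E(162) - g = (-107 - 1*162) - 1*(-752681732) = (-107 - 162) + 752681732 = -269 + 752681732 = 752681463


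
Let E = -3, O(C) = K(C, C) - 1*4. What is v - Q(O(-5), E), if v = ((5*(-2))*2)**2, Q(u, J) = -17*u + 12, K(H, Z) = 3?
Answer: 371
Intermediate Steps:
O(C) = -1 (O(C) = 3 - 1*4 = 3 - 4 = -1)
Q(u, J) = 12 - 17*u
v = 400 (v = (-10*2)**2 = (-20)**2 = 400)
v - Q(O(-5), E) = 400 - (12 - 17*(-1)) = 400 - (12 + 17) = 400 - 1*29 = 400 - 29 = 371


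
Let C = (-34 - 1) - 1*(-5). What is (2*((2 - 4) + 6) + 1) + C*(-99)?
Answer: 2979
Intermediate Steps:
C = -30 (C = -35 + 5 = -30)
(2*((2 - 4) + 6) + 1) + C*(-99) = (2*((2 - 4) + 6) + 1) - 30*(-99) = (2*(-2 + 6) + 1) + 2970 = (2*4 + 1) + 2970 = (8 + 1) + 2970 = 9 + 2970 = 2979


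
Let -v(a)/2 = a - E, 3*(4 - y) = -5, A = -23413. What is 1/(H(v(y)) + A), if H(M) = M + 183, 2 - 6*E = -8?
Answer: -1/23238 ≈ -4.3033e-5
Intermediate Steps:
y = 17/3 (y = 4 - ⅓*(-5) = 4 + 5/3 = 17/3 ≈ 5.6667)
E = 5/3 (E = ⅓ - ⅙*(-8) = ⅓ + 4/3 = 5/3 ≈ 1.6667)
v(a) = 10/3 - 2*a (v(a) = -2*(a - 1*5/3) = -2*(a - 5/3) = -2*(-5/3 + a) = 10/3 - 2*a)
H(M) = 183 + M
1/(H(v(y)) + A) = 1/((183 + (10/3 - 2*17/3)) - 23413) = 1/((183 + (10/3 - 34/3)) - 23413) = 1/((183 - 8) - 23413) = 1/(175 - 23413) = 1/(-23238) = -1/23238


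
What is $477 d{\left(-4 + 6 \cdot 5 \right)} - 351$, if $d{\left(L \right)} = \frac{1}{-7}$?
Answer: $- \frac{2934}{7} \approx -419.14$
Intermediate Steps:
$d{\left(L \right)} = - \frac{1}{7}$
$477 d{\left(-4 + 6 \cdot 5 \right)} - 351 = 477 \left(- \frac{1}{7}\right) - 351 = - \frac{477}{7} - 351 = - \frac{2934}{7}$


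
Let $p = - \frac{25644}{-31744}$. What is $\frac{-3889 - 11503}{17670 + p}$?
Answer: $- \frac{122150912}{140235531} \approx -0.87104$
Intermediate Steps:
$p = \frac{6411}{7936}$ ($p = \left(-25644\right) \left(- \frac{1}{31744}\right) = \frac{6411}{7936} \approx 0.80784$)
$\frac{-3889 - 11503}{17670 + p} = \frac{-3889 - 11503}{17670 + \frac{6411}{7936}} = - \frac{15392}{\frac{140235531}{7936}} = \left(-15392\right) \frac{7936}{140235531} = - \frac{122150912}{140235531}$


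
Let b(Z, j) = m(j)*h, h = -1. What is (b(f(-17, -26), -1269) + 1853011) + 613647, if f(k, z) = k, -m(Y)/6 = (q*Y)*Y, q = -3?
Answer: -26519840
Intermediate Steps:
m(Y) = 18*Y**2 (m(Y) = -6*(-3*Y)*Y = -(-18)*Y**2 = 18*Y**2)
b(Z, j) = -18*j**2 (b(Z, j) = (18*j**2)*(-1) = -18*j**2)
(b(f(-17, -26), -1269) + 1853011) + 613647 = (-18*(-1269)**2 + 1853011) + 613647 = (-18*1610361 + 1853011) + 613647 = (-28986498 + 1853011) + 613647 = -27133487 + 613647 = -26519840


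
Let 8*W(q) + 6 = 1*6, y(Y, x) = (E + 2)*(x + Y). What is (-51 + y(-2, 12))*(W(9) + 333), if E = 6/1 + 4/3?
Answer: 14097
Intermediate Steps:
E = 22/3 (E = 6*1 + 4*(⅓) = 6 + 4/3 = 22/3 ≈ 7.3333)
y(Y, x) = 28*Y/3 + 28*x/3 (y(Y, x) = (22/3 + 2)*(x + Y) = 28*(Y + x)/3 = 28*Y/3 + 28*x/3)
W(q) = 0 (W(q) = -¾ + (1*6)/8 = -¾ + (⅛)*6 = -¾ + ¾ = 0)
(-51 + y(-2, 12))*(W(9) + 333) = (-51 + ((28/3)*(-2) + (28/3)*12))*(0 + 333) = (-51 + (-56/3 + 112))*333 = (-51 + 280/3)*333 = (127/3)*333 = 14097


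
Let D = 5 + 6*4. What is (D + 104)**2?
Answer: 17689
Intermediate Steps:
D = 29 (D = 5 + 24 = 29)
(D + 104)**2 = (29 + 104)**2 = 133**2 = 17689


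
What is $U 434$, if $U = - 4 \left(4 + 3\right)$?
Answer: $-12152$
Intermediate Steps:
$U = -28$ ($U = \left(-4\right) 7 = -28$)
$U 434 = \left(-28\right) 434 = -12152$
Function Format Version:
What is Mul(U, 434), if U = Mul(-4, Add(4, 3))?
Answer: -12152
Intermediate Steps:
U = -28 (U = Mul(-4, 7) = -28)
Mul(U, 434) = Mul(-28, 434) = -12152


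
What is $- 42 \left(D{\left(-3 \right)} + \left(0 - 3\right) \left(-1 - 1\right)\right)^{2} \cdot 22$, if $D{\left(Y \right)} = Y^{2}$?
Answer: $-207900$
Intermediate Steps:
$- 42 \left(D{\left(-3 \right)} + \left(0 - 3\right) \left(-1 - 1\right)\right)^{2} \cdot 22 = - 42 \left(\left(-3\right)^{2} + \left(0 - 3\right) \left(-1 - 1\right)\right)^{2} \cdot 22 = - 42 \left(9 - -6\right)^{2} \cdot 22 = - 42 \left(9 + 6\right)^{2} \cdot 22 = - 42 \cdot 15^{2} \cdot 22 = \left(-42\right) 225 \cdot 22 = \left(-9450\right) 22 = -207900$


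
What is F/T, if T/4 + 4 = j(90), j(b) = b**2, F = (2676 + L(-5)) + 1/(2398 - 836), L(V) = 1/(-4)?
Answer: 8359045/101167616 ≈ 0.082626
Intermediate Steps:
L(V) = -1/4
F = 8359045/3124 (F = (2676 - 1/4) + 1/(2398 - 836) = 10703/4 + 1/1562 = 8359045/3124 ≈ 2675.8)
T = 32384 (T = -16 + 4*90**2 = -16 + 4*8100 = -16 + 32400 = 32384)
F/T = (8359045/3124)/32384 = (8359045/3124)*(1/32384) = 8359045/101167616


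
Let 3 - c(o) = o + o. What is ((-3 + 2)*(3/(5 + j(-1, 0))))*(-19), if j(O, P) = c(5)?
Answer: -57/2 ≈ -28.500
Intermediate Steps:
c(o) = 3 - 2*o (c(o) = 3 - (o + o) = 3 - 2*o)
j(O, P) = -7 (j(O, P) = 3 - 2*5 = 3 - 10 = -7)
((-3 + 2)*(3/(5 + j(-1, 0))))*(-19) = ((-3 + 2)*(3/(5 - 7)))*(-19) = -3/(-2)*(-19) = -3*(-1)/2*(-19) = -1*(-3/2)*(-19) = (3/2)*(-19) = -57/2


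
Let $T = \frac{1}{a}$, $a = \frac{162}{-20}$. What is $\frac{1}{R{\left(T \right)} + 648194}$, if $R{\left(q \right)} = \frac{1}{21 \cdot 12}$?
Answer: $\frac{252}{163344889} \approx 1.5427 \cdot 10^{-6}$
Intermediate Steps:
$a = - \frac{81}{10}$ ($a = 162 \left(- \frac{1}{20}\right) = - \frac{81}{10} \approx -8.1$)
$T = - \frac{10}{81}$ ($T = \frac{1}{- \frac{81}{10}} = - \frac{10}{81} \approx -0.12346$)
$R{\left(q \right)} = \frac{1}{252}$
$\frac{1}{R{\left(T \right)} + 648194} = \frac{1}{\frac{1}{252} + 648194} = \frac{1}{\frac{163344889}{252}} = \frac{252}{163344889}$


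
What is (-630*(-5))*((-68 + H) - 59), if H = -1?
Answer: -403200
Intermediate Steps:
(-630*(-5))*((-68 + H) - 59) = (-630*(-5))*((-68 - 1) - 59) = (-210*(-15))*(-69 - 59) = 3150*(-128) = -403200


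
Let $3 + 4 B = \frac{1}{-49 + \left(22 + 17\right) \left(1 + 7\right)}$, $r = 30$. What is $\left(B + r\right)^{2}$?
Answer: $\frac{59182249}{69169} \approx 855.62$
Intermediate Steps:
$B = - \frac{197}{263}$ ($B = - \frac{3}{4} + \frac{1}{4 \left(-49 + \left(22 + 17\right) \left(1 + 7\right)\right)} = - \frac{3}{4} + \frac{1}{4 \left(-49 + 39 \cdot 8\right)} = - \frac{3}{4} + \frac{1}{4 \left(-49 + 312\right)} = - \frac{3}{4} + \frac{1}{4 \cdot 263} = - \frac{3}{4} + \frac{1}{4} \cdot \frac{1}{263} = - \frac{3}{4} + \frac{1}{1052} = - \frac{197}{263} \approx -0.74905$)
$\left(B + r\right)^{2} = \left(- \frac{197}{263} + 30\right)^{2} = \left(\frac{7693}{263}\right)^{2} = \frac{59182249}{69169}$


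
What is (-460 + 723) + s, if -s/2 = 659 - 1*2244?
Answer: 3433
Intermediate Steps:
s = 3170 (s = -2*(659 - 1*2244) = -2*(659 - 2244) = -2*(-1585) = 3170)
(-460 + 723) + s = (-460 + 723) + 3170 = 263 + 3170 = 3433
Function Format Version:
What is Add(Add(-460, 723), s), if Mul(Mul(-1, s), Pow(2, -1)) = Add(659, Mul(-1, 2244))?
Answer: 3433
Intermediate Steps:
s = 3170 (s = Mul(-2, Add(659, Mul(-1, 2244))) = Mul(-2, Add(659, -2244)) = Mul(-2, -1585) = 3170)
Add(Add(-460, 723), s) = Add(Add(-460, 723), 3170) = Add(263, 3170) = 3433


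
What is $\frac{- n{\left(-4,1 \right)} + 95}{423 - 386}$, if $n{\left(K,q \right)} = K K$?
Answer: $\frac{79}{37} \approx 2.1351$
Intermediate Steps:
$n{\left(K,q \right)} = K^{2}$
$\frac{- n{\left(-4,1 \right)} + 95}{423 - 386} = \frac{- \left(-4\right)^{2} + 95}{423 - 386} = \frac{\left(-1\right) 16 + 95}{37} = \left(-16 + 95\right) \frac{1}{37} = 79 \cdot \frac{1}{37} = \frac{79}{37}$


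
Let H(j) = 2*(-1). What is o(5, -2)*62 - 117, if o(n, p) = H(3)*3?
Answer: -489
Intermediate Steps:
H(j) = -2
o(n, p) = -6 (o(n, p) = -2*3 = -6)
o(5, -2)*62 - 117 = -6*62 - 117 = -372 - 117 = -489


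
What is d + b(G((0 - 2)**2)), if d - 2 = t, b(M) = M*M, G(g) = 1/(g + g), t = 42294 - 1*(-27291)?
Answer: 4453569/64 ≈ 69587.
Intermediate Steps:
t = 69585 (t = 42294 + 27291 = 69585)
G(g) = 1/(2*g)
b(M) = M**2
d = 69587 (d = 2 + 69585 = 69587)
d + b(G((0 - 2)**2)) = 69587 + (1/(2*((0 - 2)**2)))**2 = 69587 + (1/(2*((-2)**2)))**2 = 69587 + ((1/2)/4)**2 = 69587 + ((1/2)*(1/4))**2 = 69587 + (1/8)**2 = 69587 + 1/64 = 4453569/64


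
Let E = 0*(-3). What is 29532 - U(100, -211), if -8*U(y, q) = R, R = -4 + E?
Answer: 59063/2 ≈ 29532.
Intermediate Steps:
E = 0
R = -4 (R = -4 + 0 = -4)
U(y, q) = ½ (U(y, q) = -⅛*(-4) = ½)
29532 - U(100, -211) = 29532 - 1*½ = 29532 - ½ = 59063/2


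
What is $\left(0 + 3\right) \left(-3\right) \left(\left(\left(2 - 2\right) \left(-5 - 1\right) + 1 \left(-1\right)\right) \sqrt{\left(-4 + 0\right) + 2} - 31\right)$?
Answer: $279 + 9 i \sqrt{2} \approx 279.0 + 12.728 i$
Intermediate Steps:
$\left(0 + 3\right) \left(-3\right) \left(\left(\left(2 - 2\right) \left(-5 - 1\right) + 1 \left(-1\right)\right) \sqrt{\left(-4 + 0\right) + 2} - 31\right) = 3 \left(-3\right) \left(\left(0 \left(-6\right) - 1\right) \sqrt{-4 + 2} - 31\right) = - 9 \left(\left(0 - 1\right) \sqrt{-2} - 31\right) = - 9 \left(- i \sqrt{2} - 31\right) = - 9 \left(-31 - i \sqrt{2}\right) = 279 + 9 i \sqrt{2}$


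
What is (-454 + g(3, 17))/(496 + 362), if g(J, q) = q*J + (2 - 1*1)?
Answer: -67/143 ≈ -0.46853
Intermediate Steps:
g(J, q) = 1 + J*q (g(J, q) = J*q + (2 - 1) = J*q + 1 = 1 + J*q)
(-454 + g(3, 17))/(496 + 362) = (-454 + (1 + 3*17))/(496 + 362) = (-454 + (1 + 51))/858 = (-454 + 52)*(1/858) = -402*1/858 = -67/143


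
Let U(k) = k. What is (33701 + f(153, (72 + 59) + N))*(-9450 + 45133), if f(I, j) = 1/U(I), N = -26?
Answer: 10822977146/9 ≈ 1.2026e+9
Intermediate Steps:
f(I, j) = 1/I
(33701 + f(153, (72 + 59) + N))*(-9450 + 45133) = (33701 + 1/153)*(-9450 + 45133) = (33701 + 1/153)*35683 = (5156254/153)*35683 = 10822977146/9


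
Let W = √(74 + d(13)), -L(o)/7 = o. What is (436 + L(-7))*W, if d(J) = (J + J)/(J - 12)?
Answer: 4850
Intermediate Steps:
d(J) = 2*J/(-12 + J) (d(J) = (2*J)/(-12 + J) = 2*J/(-12 + J))
L(o) = -7*o
W = 10 (W = √(74 + 2*13/(-12 + 13)) = √(74 + 2*13/1) = √(74 + 2*13*1) = √(74 + 26) = √100 = 10)
(436 + L(-7))*W = (436 - 7*(-7))*10 = (436 + 49)*10 = 485*10 = 4850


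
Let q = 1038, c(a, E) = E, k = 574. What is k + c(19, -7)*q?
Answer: -6692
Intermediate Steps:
k + c(19, -7)*q = 574 - 7*1038 = 574 - 7266 = -6692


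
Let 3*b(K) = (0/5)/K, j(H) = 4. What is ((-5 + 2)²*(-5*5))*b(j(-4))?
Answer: 0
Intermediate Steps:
b(K) = 0 (b(K) = ((0/5)/K)/3 = ((0*(⅕))/K)/3 = (0/K)/3 = (⅓)*0 = 0)
((-5 + 2)²*(-5*5))*b(j(-4)) = ((-5 + 2)²*(-5*5))*0 = ((-3)²*(-25))*0 = (9*(-25))*0 = -225*0 = 0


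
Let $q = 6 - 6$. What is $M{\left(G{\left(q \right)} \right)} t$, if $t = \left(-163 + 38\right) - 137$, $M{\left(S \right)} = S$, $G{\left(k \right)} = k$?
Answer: $0$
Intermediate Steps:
$q = 0$ ($q = 6 - 6 = 0$)
$t = -262$ ($t = -125 - 137 = -262$)
$M{\left(G{\left(q \right)} \right)} t = 0 \left(-262\right) = 0$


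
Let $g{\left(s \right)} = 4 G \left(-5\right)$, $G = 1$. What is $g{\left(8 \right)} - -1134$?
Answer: $1114$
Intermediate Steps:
$g{\left(s \right)} = -20$ ($g{\left(s \right)} = 4 \cdot 1 \left(-5\right) = 4 \left(-5\right) = -20$)
$g{\left(8 \right)} - -1134 = -20 - -1134 = -20 + 1134 = 1114$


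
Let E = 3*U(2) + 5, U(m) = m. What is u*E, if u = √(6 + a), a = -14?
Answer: 22*I*√2 ≈ 31.113*I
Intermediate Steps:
E = 11 (E = 3*2 + 5 = 6 + 5 = 11)
u = 2*I*√2 (u = √(6 - 14) = √(-8) = 2*I*√2 ≈ 2.8284*I)
u*E = (2*I*√2)*11 = 22*I*√2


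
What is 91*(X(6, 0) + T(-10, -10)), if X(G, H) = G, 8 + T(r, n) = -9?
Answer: -1001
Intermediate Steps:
T(r, n) = -17 (T(r, n) = -8 - 9 = -17)
91*(X(6, 0) + T(-10, -10)) = 91*(6 - 17) = 91*(-11) = -1001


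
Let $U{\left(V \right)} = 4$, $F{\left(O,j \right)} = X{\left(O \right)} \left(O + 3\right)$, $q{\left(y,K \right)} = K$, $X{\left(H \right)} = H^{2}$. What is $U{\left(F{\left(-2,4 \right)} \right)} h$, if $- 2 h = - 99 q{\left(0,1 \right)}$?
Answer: $198$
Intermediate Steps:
$F{\left(O,j \right)} = O^{2} \left(3 + O\right)$ ($F{\left(O,j \right)} = O^{2} \left(O + 3\right) = O^{2} \left(3 + O\right)$)
$h = \frac{99}{2}$ ($h = - \frac{\left(-99\right) 1}{2} = \left(- \frac{1}{2}\right) \left(-99\right) = \frac{99}{2} \approx 49.5$)
$U{\left(F{\left(-2,4 \right)} \right)} h = 4 \cdot \frac{99}{2} = 198$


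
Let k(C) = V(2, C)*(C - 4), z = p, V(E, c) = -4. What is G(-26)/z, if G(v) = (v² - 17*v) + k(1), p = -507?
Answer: -1130/507 ≈ -2.2288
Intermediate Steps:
z = -507
k(C) = 16 - 4*C (k(C) = -4*(C - 4) = -4*(-4 + C) = 16 - 4*C)
G(v) = 12 + v² - 17*v (G(v) = (v² - 17*v) + (16 - 4*1) = (v² - 17*v) + (16 - 4) = (v² - 17*v) + 12 = 12 + v² - 17*v)
G(-26)/z = (12 + (-26)² - 17*(-26))/(-507) = (12 + 676 + 442)*(-1/507) = 1130*(-1/507) = -1130/507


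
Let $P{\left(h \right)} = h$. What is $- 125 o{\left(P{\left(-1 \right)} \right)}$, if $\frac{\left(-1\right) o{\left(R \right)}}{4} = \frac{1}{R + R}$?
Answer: $-250$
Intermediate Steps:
$o{\left(R \right)} = - \frac{2}{R}$ ($o{\left(R \right)} = - \frac{4}{R + R} = - \frac{4}{2 R} = - 4 \frac{1}{2 R} = - \frac{2}{R}$)
$- 125 o{\left(P{\left(-1 \right)} \right)} = - 125 \left(- \frac{2}{-1}\right) = - 125 \left(\left(-2\right) \left(-1\right)\right) = \left(-125\right) 2 = -250$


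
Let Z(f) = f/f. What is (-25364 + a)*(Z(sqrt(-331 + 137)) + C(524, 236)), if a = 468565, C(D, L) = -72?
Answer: -31467271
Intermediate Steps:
Z(f) = 1
(-25364 + a)*(Z(sqrt(-331 + 137)) + C(524, 236)) = (-25364 + 468565)*(1 - 72) = 443201*(-71) = -31467271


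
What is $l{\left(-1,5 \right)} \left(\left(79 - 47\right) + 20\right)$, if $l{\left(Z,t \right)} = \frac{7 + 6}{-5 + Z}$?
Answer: $- \frac{338}{3} \approx -112.67$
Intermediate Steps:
$l{\left(Z,t \right)} = \frac{13}{-5 + Z}$
$l{\left(-1,5 \right)} \left(\left(79 - 47\right) + 20\right) = \frac{13}{-5 - 1} \left(\left(79 - 47\right) + 20\right) = \frac{13}{-6} \left(32 + 20\right) = 13 \left(- \frac{1}{6}\right) 52 = \left(- \frac{13}{6}\right) 52 = - \frac{338}{3}$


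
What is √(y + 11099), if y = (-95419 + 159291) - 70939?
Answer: 24*√7 ≈ 63.498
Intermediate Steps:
y = -7067 (y = 63872 - 70939 = -7067)
√(y + 11099) = √(-7067 + 11099) = √4032 = 24*√7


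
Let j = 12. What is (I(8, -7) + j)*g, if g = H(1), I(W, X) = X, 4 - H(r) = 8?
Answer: -20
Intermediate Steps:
H(r) = -4 (H(r) = 4 - 1*8 = 4 - 8 = -4)
g = -4
(I(8, -7) + j)*g = (-7 + 12)*(-4) = 5*(-4) = -20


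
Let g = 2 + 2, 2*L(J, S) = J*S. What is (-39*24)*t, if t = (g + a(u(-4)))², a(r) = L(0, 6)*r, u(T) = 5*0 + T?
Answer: -14976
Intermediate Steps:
L(J, S) = J*S/2 (L(J, S) = (J*S)/2 = J*S/2)
g = 4
u(T) = T (u(T) = 0 + T = T)
a(r) = 0 (a(r) = ((½)*0*6)*r = 0*r = 0)
t = 16 (t = (4 + 0)² = 4² = 16)
(-39*24)*t = -39*24*16 = -936*16 = -14976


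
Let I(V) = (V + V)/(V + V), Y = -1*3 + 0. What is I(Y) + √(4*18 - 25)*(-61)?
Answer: 1 - 61*√47 ≈ -417.19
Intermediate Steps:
Y = -3 (Y = -3 + 0 = -3)
I(V) = 1 (I(V) = (2*V)/((2*V)) = (2*V)*(1/(2*V)) = 1)
I(Y) + √(4*18 - 25)*(-61) = 1 + √(4*18 - 25)*(-61) = 1 + √(72 - 25)*(-61) = 1 + √47*(-61) = 1 - 61*√47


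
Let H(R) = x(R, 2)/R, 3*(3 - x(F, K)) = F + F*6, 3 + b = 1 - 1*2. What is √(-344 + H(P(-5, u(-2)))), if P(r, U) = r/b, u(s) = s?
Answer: I*√77385/15 ≈ 18.545*I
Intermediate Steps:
b = -4 (b = -3 + (1 - 1*2) = -3 + (1 - 2) = -3 - 1 = -4)
x(F, K) = 3 - 7*F/3 (x(F, K) = 3 - (F + F*6)/3 = 3 - (F + 6*F)/3 = 3 - 7*F/3)
P(r, U) = -r/4 (P(r, U) = r/(-4) = r*(-¼) = -r/4)
H(R) = (3 - 7*R/3)/R
√(-344 + H(P(-5, u(-2)))) = √(-344 + (-7/3 + 3/((-¼*(-5))))) = √(-344 + (-7/3 + 3/(5/4))) = √(-344 + (-7/3 + 3*(⅘))) = √(-344 + (-7/3 + 12/5)) = √(-344 + 1/15) = √(-5159/15) = I*√77385/15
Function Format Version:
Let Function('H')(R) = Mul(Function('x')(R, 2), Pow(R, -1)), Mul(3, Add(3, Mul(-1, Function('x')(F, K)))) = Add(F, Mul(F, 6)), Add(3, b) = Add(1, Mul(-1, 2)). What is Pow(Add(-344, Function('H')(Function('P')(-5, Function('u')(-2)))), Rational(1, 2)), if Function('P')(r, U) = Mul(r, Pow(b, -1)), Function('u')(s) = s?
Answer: Mul(Rational(1, 15), I, Pow(77385, Rational(1, 2))) ≈ Mul(18.545, I)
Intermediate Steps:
b = -4 (b = Add(-3, Add(1, Mul(-1, 2))) = Add(-3, Add(1, -2)) = Add(-3, -1) = -4)
Function('x')(F, K) = Add(3, Mul(Rational(-7, 3), F)) (Function('x')(F, K) = Add(3, Mul(Rational(-1, 3), Add(F, Mul(F, 6)))) = Add(3, Mul(Rational(-1, 3), Add(F, Mul(6, F)))) = Add(3, Mul(Rational(-1, 3), Mul(7, F))) = Add(3, Mul(Rational(-7, 3), F)))
Function('P')(r, U) = Mul(Rational(-1, 4), r) (Function('P')(r, U) = Mul(r, Pow(-4, -1)) = Mul(r, Rational(-1, 4)) = Mul(Rational(-1, 4), r))
Function('H')(R) = Mul(Pow(R, -1), Add(3, Mul(Rational(-7, 3), R))) (Function('H')(R) = Mul(Add(3, Mul(Rational(-7, 3), R)), Pow(R, -1)) = Mul(Pow(R, -1), Add(3, Mul(Rational(-7, 3), R))))
Pow(Add(-344, Function('H')(Function('P')(-5, Function('u')(-2)))), Rational(1, 2)) = Pow(Add(-344, Add(Rational(-7, 3), Mul(3, Pow(Mul(Rational(-1, 4), -5), -1)))), Rational(1, 2)) = Pow(Add(-344, Add(Rational(-7, 3), Mul(3, Pow(Rational(5, 4), -1)))), Rational(1, 2)) = Pow(Add(-344, Add(Rational(-7, 3), Mul(3, Rational(4, 5)))), Rational(1, 2)) = Pow(Add(-344, Add(Rational(-7, 3), Rational(12, 5))), Rational(1, 2)) = Pow(Add(-344, Rational(1, 15)), Rational(1, 2)) = Pow(Rational(-5159, 15), Rational(1, 2)) = Mul(Rational(1, 15), I, Pow(77385, Rational(1, 2)))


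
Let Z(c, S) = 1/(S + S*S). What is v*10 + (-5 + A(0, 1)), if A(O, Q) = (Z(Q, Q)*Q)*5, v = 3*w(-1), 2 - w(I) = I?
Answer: 175/2 ≈ 87.500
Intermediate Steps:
w(I) = 2 - I
Z(c, S) = 1/(S + S²)
v = 9 (v = 3*(2 - 1*(-1)) = 3*(2 + 1) = 3*3 = 9)
A(O, Q) = 5/(1 + Q) (A(O, Q) = ((1/(Q*(1 + Q)))*Q)*5 = 5/(1 + Q))
v*10 + (-5 + A(0, 1)) = 9*10 + (-5 + 5/(1 + 1)) = 90 + (-5 + 5/2) = 90 - 5/2 = 175/2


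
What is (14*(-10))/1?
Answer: -140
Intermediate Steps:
(14*(-10))/1 = -140*1 = -140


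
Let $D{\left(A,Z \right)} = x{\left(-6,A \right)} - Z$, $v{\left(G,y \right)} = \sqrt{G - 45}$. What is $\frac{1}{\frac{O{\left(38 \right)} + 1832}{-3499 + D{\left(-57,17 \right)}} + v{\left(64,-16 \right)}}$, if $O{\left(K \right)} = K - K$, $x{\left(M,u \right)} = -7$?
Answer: $\frac{6454136}{232462827} + \frac{12411529 \sqrt{19}}{232462827} \approx 0.26049$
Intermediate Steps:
$v{\left(G,y \right)} = \sqrt{-45 + G}$
$D{\left(A,Z \right)} = -7 - Z$
$O{\left(K \right)} = 0$
$\frac{1}{\frac{O{\left(38 \right)} + 1832}{-3499 + D{\left(-57,17 \right)}} + v{\left(64,-16 \right)}} = \frac{1}{\frac{0 + 1832}{-3499 - 24} + \sqrt{-45 + 64}} = \frac{1}{\frac{1832}{-3499 - 24} + \sqrt{19}} = \frac{1}{\frac{1832}{-3523} + \sqrt{19}} = \frac{1}{1832 \left(- \frac{1}{3523}\right) + \sqrt{19}} = \frac{1}{- \frac{1832}{3523} + \sqrt{19}}$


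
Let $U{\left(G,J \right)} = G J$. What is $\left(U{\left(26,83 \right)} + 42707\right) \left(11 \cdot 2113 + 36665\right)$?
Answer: $2687772420$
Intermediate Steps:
$\left(U{\left(26,83 \right)} + 42707\right) \left(11 \cdot 2113 + 36665\right) = \left(26 \cdot 83 + 42707\right) \left(11 \cdot 2113 + 36665\right) = \left(2158 + 42707\right) \left(23243 + 36665\right) = 44865 \cdot 59908 = 2687772420$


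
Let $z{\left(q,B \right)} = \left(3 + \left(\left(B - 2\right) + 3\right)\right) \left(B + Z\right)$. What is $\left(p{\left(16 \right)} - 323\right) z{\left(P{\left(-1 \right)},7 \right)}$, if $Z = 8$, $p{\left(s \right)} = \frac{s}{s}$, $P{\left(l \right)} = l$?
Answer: $-53130$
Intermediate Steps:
$p{\left(s \right)} = 1$
$z{\left(q,B \right)} = \left(4 + B\right) \left(8 + B\right)$ ($z{\left(q,B \right)} = \left(3 + \left(\left(B - 2\right) + 3\right)\right) \left(B + 8\right) = \left(3 + \left(\left(-2 + B\right) + 3\right)\right) \left(8 + B\right) = \left(3 + \left(1 + B\right)\right) \left(8 + B\right) = \left(4 + B\right) \left(8 + B\right)$)
$\left(p{\left(16 \right)} - 323\right) z{\left(P{\left(-1 \right)},7 \right)} = \left(1 - 323\right) \left(32 + 7^{2} + 12 \cdot 7\right) = - 322 \left(32 + 49 + 84\right) = \left(-322\right) 165 = -53130$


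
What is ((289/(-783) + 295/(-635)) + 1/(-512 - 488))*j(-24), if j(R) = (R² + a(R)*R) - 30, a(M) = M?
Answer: -15520895467/16573500 ≈ -936.49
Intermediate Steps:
j(R) = -30 + 2*R² (j(R) = (R² + R*R) - 30 = (R² + R²) - 30 = 2*R² - 30 = -30 + 2*R²)
((289/(-783) + 295/(-635)) + 1/(-512 - 488))*j(-24) = ((289/(-783) + 295/(-635)) + 1/(-512 - 488))*(-30 + 2*(-24)²) = ((289*(-1/783) + 295*(-1/635)) + 1/(-1000))*(-30 + 2*576) = ((-289/783 - 59/127) - 1/1000)*(-30 + 1152) = (-82900/99441 - 1/1000)*1122 = -82999441/99441000*1122 = -15520895467/16573500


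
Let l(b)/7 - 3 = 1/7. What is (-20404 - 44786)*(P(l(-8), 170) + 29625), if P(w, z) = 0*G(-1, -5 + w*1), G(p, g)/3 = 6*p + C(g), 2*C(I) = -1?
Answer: -1931253750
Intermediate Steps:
C(I) = -1/2 (C(I) = (1/2)*(-1) = -1/2)
G(p, g) = -3/2 + 18*p (G(p, g) = 3*(6*p - 1/2) = 3*(-1/2 + 6*p) = -3/2 + 18*p)
l(b) = 22 (l(b) = 21 + 7/7 = 21 + 7*(1/7) = 21 + 1 = 22)
P(w, z) = 0 (P(w, z) = 0*(-3/2 + 18*(-1)) = 0*(-3/2 - 18) = 0*(-39/2) = 0)
(-20404 - 44786)*(P(l(-8), 170) + 29625) = (-20404 - 44786)*(0 + 29625) = -65190*29625 = -1931253750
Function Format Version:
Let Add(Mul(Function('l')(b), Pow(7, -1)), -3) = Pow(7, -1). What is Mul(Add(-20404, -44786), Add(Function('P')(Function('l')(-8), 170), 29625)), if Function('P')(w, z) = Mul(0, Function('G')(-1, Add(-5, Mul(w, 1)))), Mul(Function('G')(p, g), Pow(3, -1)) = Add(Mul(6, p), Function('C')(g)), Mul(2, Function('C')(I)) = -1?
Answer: -1931253750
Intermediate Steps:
Function('C')(I) = Rational(-1, 2) (Function('C')(I) = Mul(Rational(1, 2), -1) = Rational(-1, 2))
Function('G')(p, g) = Add(Rational(-3, 2), Mul(18, p)) (Function('G')(p, g) = Mul(3, Add(Mul(6, p), Rational(-1, 2))) = Mul(3, Add(Rational(-1, 2), Mul(6, p))) = Add(Rational(-3, 2), Mul(18, p)))
Function('l')(b) = 22 (Function('l')(b) = Add(21, Mul(7, Pow(7, -1))) = Add(21, Mul(7, Rational(1, 7))) = Add(21, 1) = 22)
Function('P')(w, z) = 0 (Function('P')(w, z) = Mul(0, Add(Rational(-3, 2), Mul(18, -1))) = Mul(0, Add(Rational(-3, 2), -18)) = Mul(0, Rational(-39, 2)) = 0)
Mul(Add(-20404, -44786), Add(Function('P')(Function('l')(-8), 170), 29625)) = Mul(Add(-20404, -44786), Add(0, 29625)) = Mul(-65190, 29625) = -1931253750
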